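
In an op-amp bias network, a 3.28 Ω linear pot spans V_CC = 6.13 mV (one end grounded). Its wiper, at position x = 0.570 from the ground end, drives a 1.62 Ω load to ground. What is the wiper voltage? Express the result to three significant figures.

Split the track: R_lower = x·R_p = 1.870 Ω, R_upper = (1−x)·R_p = 1.410 Ω.
Lower segment in parallel with the load: 1.870 ‖ 1.62 = 0.8679 Ω.
V_out = 6.13 × 0.8679/(1.410 + 0.8679) = 2.335 mV.

V_out ≈ 2.34 mV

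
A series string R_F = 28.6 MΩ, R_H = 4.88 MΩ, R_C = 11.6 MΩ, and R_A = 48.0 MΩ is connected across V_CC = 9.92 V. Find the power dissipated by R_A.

P ≈ 0.545 µW

ΣR = 93.08 MΩ → I = 9.92/93.08 = 0.1066 µA.
P = I²R = 0.01136 × 48.0 = 0.5452 µW.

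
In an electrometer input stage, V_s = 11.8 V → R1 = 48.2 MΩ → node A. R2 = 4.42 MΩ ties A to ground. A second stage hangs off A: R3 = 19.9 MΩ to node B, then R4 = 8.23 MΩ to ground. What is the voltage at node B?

V_B ≈ 0.254 V

Looking into the second stage from A: R3 + R4 = 28.13 MΩ appears in parallel with R2.
Effective lower resistance at A: R2 ‖ 28.13 = 3.820 MΩ.
First divider: V_A = V_s · 3.820/(48.2 + 3.820) = 0.8665 V.
Then the unloaded second divider: V_B = V_A × R4/(R3+R4) = 0.8665 × 0.2926 = 0.2535 V.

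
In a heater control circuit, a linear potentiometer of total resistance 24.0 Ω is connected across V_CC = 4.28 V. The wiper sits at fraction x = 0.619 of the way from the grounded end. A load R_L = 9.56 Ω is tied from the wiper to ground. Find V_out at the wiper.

Split the track: R_lower = x·R_p = 14.86 Ω, R_upper = (1−x)·R_p = 9.144 Ω.
(x·R_p) ‖ R_L = 5.817 Ω.
V_out = 4.28 × 5.817/(9.144 + 5.817) = 1.664 V.

V_out ≈ 1.66 V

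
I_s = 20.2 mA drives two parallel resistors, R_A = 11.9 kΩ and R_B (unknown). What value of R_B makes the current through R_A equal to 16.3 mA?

R_B ≈ 49.7 kΩ

Two-branch current divider: I_A = I_s · R_B/(R_A + R_B).
With f = 0.8069, R_B = R_A · f/(1−f) = 11.9 × 4.179 = 49.74 kΩ.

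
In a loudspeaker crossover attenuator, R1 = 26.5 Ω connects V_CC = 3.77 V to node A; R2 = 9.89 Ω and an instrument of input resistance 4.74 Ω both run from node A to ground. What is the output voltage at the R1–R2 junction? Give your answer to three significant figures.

V_out ≈ 0.407 V

R2 ‖ R_L = (9.89 × 4.74)/(9.89 + 4.74) = 3.204 Ω.
Then V_out = V_CC · R2'/(R1 + R2') = 3.77 × 3.204/29.70 = 0.4067 V.
(Unloaded it would be 1.02 V; the load pulls it down.)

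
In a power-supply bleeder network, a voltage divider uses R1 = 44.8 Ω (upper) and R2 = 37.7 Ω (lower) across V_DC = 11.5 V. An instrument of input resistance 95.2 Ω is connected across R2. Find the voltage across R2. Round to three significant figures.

R2 ‖ R_L = (37.7 × 95.2)/(37.7 + 95.2) = 27.01 Ω.
Now apply the divider: V_out = 11.5 × 0.3761 = 4.325 V.
(Unloaded it would be 5.26 V; the load pulls it down.)

V_out ≈ 4.33 V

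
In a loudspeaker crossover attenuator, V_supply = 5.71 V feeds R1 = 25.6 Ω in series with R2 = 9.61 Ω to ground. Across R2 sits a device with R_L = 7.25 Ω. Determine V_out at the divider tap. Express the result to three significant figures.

V_out ≈ 0.794 V

First combine the lower leg with the load: R2 ‖ R_L = 4.132 Ω.
Then V_out = V_supply · R2'/(R1 + R2') = 5.71 × 4.132/29.73 = 0.7936 V.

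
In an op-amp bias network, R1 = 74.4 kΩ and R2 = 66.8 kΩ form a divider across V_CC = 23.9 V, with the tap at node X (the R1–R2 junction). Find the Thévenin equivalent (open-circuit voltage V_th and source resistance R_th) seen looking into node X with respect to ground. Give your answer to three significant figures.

V_th ≈ 11.3 V, R_th ≈ 35.2 kΩ

V_th is the unloaded tap voltage: V_CC · R2/(R1+R2) = 23.9 × 0.4731 = 11.31 V.
Zeroing V_CC shorts the top of R1 to ground, so R_th = R1 ‖ R2 = 35.20 kΩ.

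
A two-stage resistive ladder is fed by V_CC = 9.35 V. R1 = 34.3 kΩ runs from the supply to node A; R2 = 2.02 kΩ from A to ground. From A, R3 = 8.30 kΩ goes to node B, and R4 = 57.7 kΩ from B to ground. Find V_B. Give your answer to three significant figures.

V_B ≈ 0.442 V

Node A sees R2 in parallel with the series input of stage 2, R3 + R4 = 66.00 kΩ.
R2 ‖ (R3+R4) = 1.960 kΩ.
V_A = 9.35 × 1.960/(34.3 + 1.960) = 0.5054 V.
Then the unloaded second divider: V_B = V_A × R4/(R3+R4) = 0.5054 × 0.8742 = 0.4418 V.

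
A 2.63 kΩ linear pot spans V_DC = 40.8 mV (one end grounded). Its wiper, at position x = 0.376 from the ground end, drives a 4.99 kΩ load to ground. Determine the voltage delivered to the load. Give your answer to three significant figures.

Lower segment x·R_p = 0.9889 kΩ; upper segment (1−x)·R_p = 1.641 kΩ.
Lower segment in parallel with the load: 0.9889 ‖ 4.99 = 0.8253 kΩ.
Loaded-divider output: V_out = 40.8 × 0.3346 = 13.65 mV.

V_out ≈ 13.7 mV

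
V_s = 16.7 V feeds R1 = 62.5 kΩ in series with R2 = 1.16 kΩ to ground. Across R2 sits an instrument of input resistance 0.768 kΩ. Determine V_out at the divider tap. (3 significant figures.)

First combine the lower leg with the load: R2 ‖ R_L = 0.4621 kΩ.
Now apply the divider: V_out = 16.7 × 0.007339 = 0.1226 V.

V_out ≈ 0.123 V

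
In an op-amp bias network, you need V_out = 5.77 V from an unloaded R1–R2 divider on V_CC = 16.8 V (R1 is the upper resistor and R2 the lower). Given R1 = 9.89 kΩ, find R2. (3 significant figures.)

R2 ≈ 5.17 kΩ

V_out/V_CC = R2/(R1+R2) = 0.3435.
So R2 = R1 · V_out/(V_CC − V_out) = 9.89 × 5.77/(16.8 − 5.77) = 9.89 × 0.5231 = 5.174 kΩ.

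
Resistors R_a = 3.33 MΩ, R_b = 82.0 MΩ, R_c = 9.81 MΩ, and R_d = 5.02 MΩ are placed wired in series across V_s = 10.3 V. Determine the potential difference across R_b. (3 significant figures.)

V ≈ 8.43 V

ΣR = 3.33 + 82.0 + 9.81 + 5.02 = 100.2 MΩ.
By the voltage-divider rule, V = 10.3 × 82.00/100.2 = 8.433 V.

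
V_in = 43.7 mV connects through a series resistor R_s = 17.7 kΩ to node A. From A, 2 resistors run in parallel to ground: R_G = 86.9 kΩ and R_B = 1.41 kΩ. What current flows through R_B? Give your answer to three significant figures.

Equivalent of the parallel group: R_p = 1.387 kΩ.
V_A = 43.7 × 1.387/19.09 = 3.177 mV.
I(R_B) = V_A / R_B = 3.177/1.41 = 2.253 µA.

I ≈ 2.25 µA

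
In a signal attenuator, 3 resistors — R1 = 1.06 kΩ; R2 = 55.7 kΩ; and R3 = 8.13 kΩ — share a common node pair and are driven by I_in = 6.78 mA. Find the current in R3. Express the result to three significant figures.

Total conductance ΣG = 1/1.06 + 1/55.7 + 1/8.13 = 1.084 (units of 1/kΩ).
By the current-divider rule, I = I_in · G_k/ΣG = 6.78 × 0.1134 = 0.7691 mA.

I ≈ 0.769 mA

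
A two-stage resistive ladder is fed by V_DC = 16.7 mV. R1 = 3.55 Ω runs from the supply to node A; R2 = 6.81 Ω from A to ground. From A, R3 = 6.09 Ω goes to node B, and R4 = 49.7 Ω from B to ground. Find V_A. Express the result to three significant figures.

V_A ≈ 10.5 mV

Node A sees R2 in parallel with the series input of stage 2, R3 + R4 = 55.79 Ω.
R2 ‖ (R3+R4) = 6.069 Ω.
First divider: V_A = V_DC · 6.069/(3.55 + 6.069) = 10.54 mV.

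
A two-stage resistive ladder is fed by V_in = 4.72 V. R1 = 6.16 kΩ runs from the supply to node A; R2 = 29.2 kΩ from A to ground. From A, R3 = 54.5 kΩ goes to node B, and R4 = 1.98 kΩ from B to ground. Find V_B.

V_B ≈ 0.125 V

Node A sees R2 in parallel with the series input of stage 2, R3 + R4 = 56.48 kΩ.
R2 ‖ (R3+R4) = 19.25 kΩ.
So V_A = 4.72 × 0.7576 = 3.576 V.
Stage 2 is unloaded, so V_B = V_A · R4/(R3+R4) = 3.576 × 1.98/56.48 = 0.1254 V.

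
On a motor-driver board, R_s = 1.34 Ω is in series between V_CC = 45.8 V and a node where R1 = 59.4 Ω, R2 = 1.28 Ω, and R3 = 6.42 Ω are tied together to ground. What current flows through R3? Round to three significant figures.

Combine the parallel branches: R_p = (1/59.4 + 1/1.28 + 1/6.42)⁻¹ = 1.048 Ω.
V_A by voltage divider: V_A = 45.8 × 1.048/(1.34 + 1.048) = 20.10 V.
Branch current I = V_A/R3 = 20.10/6.42 = 3.131 A.

I ≈ 3.13 A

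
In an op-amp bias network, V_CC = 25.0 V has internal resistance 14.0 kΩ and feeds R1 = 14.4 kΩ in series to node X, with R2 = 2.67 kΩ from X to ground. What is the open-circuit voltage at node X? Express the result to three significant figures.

V_th ≈ 2.15 V

R1' = 14.0 + 14.4 = 28.40 kΩ (source resistance + R1).
Open-circuit (no load on X): V_th = V_CC · R2/(R1' + R2) = 25.0 × 2.67/(28.40 + 2.67) = 2.148 V.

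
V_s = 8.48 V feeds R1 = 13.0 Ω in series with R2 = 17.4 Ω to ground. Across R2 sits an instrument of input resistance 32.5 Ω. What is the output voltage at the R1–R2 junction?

V_out ≈ 3.95 V

First combine the lower leg with the load: R2 ‖ R_L = 11.33 Ω.
Then V_out = V_s · R2'/(R1 + R2') = 8.48 × 11.33/24.33 = 3.949 V.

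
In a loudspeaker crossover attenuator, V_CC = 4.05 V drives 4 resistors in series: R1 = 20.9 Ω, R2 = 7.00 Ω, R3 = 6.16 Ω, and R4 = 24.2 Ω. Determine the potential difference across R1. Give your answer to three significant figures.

V ≈ 1.45 V

ΣR = 20.9 + 7.00 + 6.16 + 24.2 = 58.26 Ω.
By the voltage-divider rule, V = 4.05 × 20.90/58.26 = 1.453 V.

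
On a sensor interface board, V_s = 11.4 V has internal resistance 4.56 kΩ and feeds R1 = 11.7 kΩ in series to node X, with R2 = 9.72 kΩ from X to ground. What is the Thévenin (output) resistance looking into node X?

R1' = 4.56 + 11.7 = 16.26 kΩ (source resistance + R1).
With V_s suppressed (replaced by a short), R_th = R1' ‖ R2 = (16.26 × 9.72)/(16.26 + 9.72) = 6.083 kΩ.

R_th ≈ 6.08 kΩ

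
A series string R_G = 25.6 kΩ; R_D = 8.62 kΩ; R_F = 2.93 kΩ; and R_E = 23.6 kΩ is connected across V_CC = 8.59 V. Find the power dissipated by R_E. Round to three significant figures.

P ≈ 0.472 mW

ΣR = 60.75 kΩ → I = 8.59/60.75 = 0.1414 mA.
P(R_E) = I²·R_E = (0.1414)² × 23.6 = 0.4719 mW.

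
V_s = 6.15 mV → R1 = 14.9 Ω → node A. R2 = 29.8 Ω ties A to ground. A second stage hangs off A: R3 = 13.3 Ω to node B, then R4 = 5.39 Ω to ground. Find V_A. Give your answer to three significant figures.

V_A ≈ 2.68 mV

Node A sees R2 in parallel with the series input of stage 2, R3 + R4 = 18.69 Ω.
R2 ‖ (R3+R4) = 11.49 Ω.
V_A = 6.15 × 11.49/(14.9 + 11.49) = 2.677 mV.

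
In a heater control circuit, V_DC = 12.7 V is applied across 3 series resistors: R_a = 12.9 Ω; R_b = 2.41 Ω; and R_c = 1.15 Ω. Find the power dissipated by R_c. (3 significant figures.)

Series current I = V_DC/ΣR = 12.7/16.46 = 0.7716 A.
P = I²R = 0.5953 × 1.15 = 0.6846 W.

P ≈ 0.685 W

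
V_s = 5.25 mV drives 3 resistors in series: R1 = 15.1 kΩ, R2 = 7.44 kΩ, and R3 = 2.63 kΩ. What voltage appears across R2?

ΣR = 15.1 + 7.44 + 2.63 = 25.17 kΩ.
By the voltage-divider rule, V = 5.25 × 7.440/25.17 = 1.552 mV.

V ≈ 1.55 mV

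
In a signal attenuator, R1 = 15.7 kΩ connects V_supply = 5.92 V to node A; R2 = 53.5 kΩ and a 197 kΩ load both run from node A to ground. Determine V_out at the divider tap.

First combine the lower leg with the load: R2 ‖ R_L = 42.07 kΩ.
Voltage divider with the loaded lower leg: V_out = 5.92 × 42.07/(15.7 + 42.07) = 5.92 × 0.7283 = 4.311 V.

V_out ≈ 4.31 V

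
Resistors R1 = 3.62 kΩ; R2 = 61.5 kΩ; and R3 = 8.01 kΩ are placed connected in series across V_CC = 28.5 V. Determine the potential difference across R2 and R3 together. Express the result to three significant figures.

ΣR = 3.62 + 61.5 + 8.01 = 73.13 kΩ.
R_{R2..R3} = 61.5 + 8.01 = 69.51 kΩ.
V = V_CC · R/ΣR = 28.5 × 0.9505 = 27.09 V.

V ≈ 27.1 V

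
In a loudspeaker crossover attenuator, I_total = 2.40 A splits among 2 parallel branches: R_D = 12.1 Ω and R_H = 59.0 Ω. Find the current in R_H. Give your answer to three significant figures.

For two parallel branches, I_k = I_total · (other R)/(sum of R).
I(R_H) = 2.40 × 12.1/(12.1 + 59.0) = 2.40 × 0.1702 = 0.4084 A.

I ≈ 0.408 A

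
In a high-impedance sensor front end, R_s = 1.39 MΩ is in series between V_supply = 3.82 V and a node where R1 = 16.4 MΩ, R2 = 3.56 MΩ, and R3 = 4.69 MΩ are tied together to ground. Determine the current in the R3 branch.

I ≈ 0.460 µA

Equivalent of the parallel group: R_p = 1.801 MΩ.
V_A by voltage divider: V_A = 3.82 × 1.801/(1.39 + 1.801) = 2.156 V.
Branch current I = V_A/R3 = 2.156/4.69 = 0.4598 µA.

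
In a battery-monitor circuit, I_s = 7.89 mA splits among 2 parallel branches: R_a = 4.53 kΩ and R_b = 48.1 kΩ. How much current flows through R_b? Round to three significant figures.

I ≈ 0.679 mA

For two parallel branches, I_k = I_s · (other R)/(sum of R).
I(R_b) = 7.89 × 4.53/(4.53 + 48.1) = 7.89 × 0.08607 = 0.6791 mA.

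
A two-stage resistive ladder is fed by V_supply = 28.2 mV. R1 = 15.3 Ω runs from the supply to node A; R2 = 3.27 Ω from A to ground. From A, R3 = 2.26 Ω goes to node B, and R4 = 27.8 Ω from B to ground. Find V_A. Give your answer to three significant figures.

V_A ≈ 4.56 mV

The second stage (R3 + R4 = 30.06 Ω) loads node A in parallel with R2.
Effective lower resistance at A: R2 ‖ 30.06 = 2.949 Ω.
First divider: V_A = V_supply · 2.949/(15.3 + 2.949) = 4.557 mV.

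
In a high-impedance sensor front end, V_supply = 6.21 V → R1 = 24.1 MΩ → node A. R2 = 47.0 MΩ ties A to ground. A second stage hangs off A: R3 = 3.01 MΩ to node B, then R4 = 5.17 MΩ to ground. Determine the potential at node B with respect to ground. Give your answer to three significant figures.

V_B ≈ 0.880 V

The second stage (R3 + R4 = 8.180 MΩ) loads node A in parallel with R2.
Effective lower resistance at A: R2 ‖ 8.180 = 6.967 MΩ.
V_A = 6.21 × 6.967/(24.1 + 6.967) = 1.393 V.
Then the unloaded second divider: V_B = V_A × R4/(R3+R4) = 1.393 × 0.6320 = 0.8802 V.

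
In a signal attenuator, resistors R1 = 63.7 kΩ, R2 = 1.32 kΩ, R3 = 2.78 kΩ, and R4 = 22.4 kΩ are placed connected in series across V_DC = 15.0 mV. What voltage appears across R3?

V ≈ 0.462 mV

Total series resistance ΣR = 63.7 + 1.32 + 2.78 + 22.4 = 90.20 kΩ.
Voltage divider: V = V_DC · (2.780 / 90.20) = 15.0 × 0.03082 = 0.4623 mV.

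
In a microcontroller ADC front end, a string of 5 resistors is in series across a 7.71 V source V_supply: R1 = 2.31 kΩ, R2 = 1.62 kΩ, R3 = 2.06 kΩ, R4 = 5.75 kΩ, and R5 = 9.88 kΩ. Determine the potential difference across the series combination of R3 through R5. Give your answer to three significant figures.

V ≈ 6.31 V

ΣR = 2.31 + 1.62 + 2.06 + 5.75 + 9.88 = 21.62 kΩ.
R_{R3..R5} = 2.06 + 5.75 + 9.88 = 17.69 kΩ.
Voltage divider: V = V_supply · (17.69 / 21.62) = 7.71 × 0.8182 = 6.309 V.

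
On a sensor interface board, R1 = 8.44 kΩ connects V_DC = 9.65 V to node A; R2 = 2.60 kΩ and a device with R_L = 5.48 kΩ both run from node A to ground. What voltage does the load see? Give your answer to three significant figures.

V_out ≈ 1.67 V

R2 ‖ R_L = (2.60 × 5.48)/(2.60 + 5.48) = 1.763 kΩ.
Now apply the divider: V_out = 9.65 × 0.1728 = 1.668 V.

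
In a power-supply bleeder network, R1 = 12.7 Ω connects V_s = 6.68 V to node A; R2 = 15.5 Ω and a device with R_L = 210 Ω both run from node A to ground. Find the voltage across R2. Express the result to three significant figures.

V_out ≈ 3.55 V

R2 ‖ R_L = (15.5 × 210)/(15.5 + 210) = 14.43 Ω.
Voltage divider with the loaded lower leg: V_out = 6.68 × 14.43/(12.7 + 14.43) = 6.68 × 0.5320 = 3.554 V.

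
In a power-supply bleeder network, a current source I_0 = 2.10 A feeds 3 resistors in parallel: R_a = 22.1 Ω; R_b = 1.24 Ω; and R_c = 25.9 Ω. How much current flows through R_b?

I ≈ 1.90 A

ΣG = 1/22.1 + 1/1.24 + 1/25.9 = 0.8903.
R_b takes the fraction G_k/ΣG = 0.8065/0.8903 = 0.9058, so I = 2.10 × 0.9058 = 1.902 A.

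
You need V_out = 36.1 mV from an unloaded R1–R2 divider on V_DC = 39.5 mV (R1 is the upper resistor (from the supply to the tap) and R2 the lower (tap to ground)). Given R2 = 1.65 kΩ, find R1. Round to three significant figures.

R1 ≈ 0.155 kΩ

Required fraction k = V_out/V_DC = 0.9139.
R1 = R2·(1/k − 1) = 1.65 × 0.09418 = 0.1554 kΩ.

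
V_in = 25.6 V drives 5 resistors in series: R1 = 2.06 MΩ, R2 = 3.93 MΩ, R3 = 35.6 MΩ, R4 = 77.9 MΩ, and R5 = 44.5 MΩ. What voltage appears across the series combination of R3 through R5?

V ≈ 24.7 V

Series total: ΣR = 2.06 + 3.93 + 35.6 + 77.9 + 44.5 = 164.0 MΩ.
R_{R3..R5} = 35.6 + 77.9 + 44.5 = 158.0 MΩ.
Voltage divider: V = V_in · (158.0 / 164.0) = 25.6 × 0.9635 = 24.66 V.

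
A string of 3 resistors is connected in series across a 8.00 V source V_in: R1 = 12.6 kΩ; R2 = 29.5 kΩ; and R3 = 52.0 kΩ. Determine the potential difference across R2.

Series total: ΣR = 12.6 + 29.5 + 52.0 = 94.10 kΩ.
By the voltage-divider rule, V = 8.00 × 29.50/94.10 = 2.508 V.

V ≈ 2.51 V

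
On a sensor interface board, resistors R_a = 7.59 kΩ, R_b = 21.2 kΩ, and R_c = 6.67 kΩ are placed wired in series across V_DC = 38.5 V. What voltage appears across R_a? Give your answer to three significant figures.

V ≈ 8.24 V

Total series resistance ΣR = 7.59 + 21.2 + 6.67 = 35.46 kΩ.
V = V_DC · R/ΣR = 38.5 × 0.2140 = 8.241 V.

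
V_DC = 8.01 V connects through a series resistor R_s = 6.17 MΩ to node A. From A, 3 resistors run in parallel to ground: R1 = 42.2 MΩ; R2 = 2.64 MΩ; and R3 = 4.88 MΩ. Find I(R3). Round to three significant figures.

Parallel bank: R_p = 1/(1/42.2 + 1/2.64 + 1/4.88) = 1.646 MΩ.
V_A by voltage divider: V_A = 8.01 × 1.646/(6.17 + 1.646) = 1.687 V.
Branch current I = V_A/R3 = 1.687/4.88 = 0.3457 µA.

I ≈ 0.346 µA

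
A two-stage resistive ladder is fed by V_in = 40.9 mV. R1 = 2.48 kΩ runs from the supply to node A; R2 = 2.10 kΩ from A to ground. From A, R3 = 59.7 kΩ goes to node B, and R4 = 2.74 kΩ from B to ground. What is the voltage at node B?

V_B ≈ 0.808 mV

Looking into the second stage from A: R3 + R4 = 62.44 kΩ appears in parallel with R2.
R2 ‖ (R3+R4) = 2.032 kΩ.
So V_A = 40.9 × 0.4503 = 18.42 mV.
V_B = V_A × 0.04388 = 0.8082 mV.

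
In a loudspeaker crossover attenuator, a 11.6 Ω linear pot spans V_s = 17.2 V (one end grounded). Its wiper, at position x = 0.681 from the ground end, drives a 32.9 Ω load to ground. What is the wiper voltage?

V_out ≈ 10.9 V

Split the track: R_lower = x·R_p = 7.900 Ω, R_upper = (1−x)·R_p = 3.700 Ω.
Lower segment in parallel with the load: 7.900 ‖ 32.9 = 6.370 Ω.
Loaded-divider output: V_out = 17.2 × 0.6325 = 10.88 V.
(Unloaded: V_out = x·V_s = 11.7 V.)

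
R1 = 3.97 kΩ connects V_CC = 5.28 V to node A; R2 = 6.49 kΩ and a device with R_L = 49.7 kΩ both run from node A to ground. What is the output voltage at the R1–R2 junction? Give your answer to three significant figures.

R2 ‖ R_L = (6.49 × 49.7)/(6.49 + 49.7) = 5.740 kΩ.
Voltage divider with the loaded lower leg: V_out = 5.28 × 5.740/(3.97 + 5.740) = 5.28 × 0.5912 = 3.121 V.

V_out ≈ 3.12 V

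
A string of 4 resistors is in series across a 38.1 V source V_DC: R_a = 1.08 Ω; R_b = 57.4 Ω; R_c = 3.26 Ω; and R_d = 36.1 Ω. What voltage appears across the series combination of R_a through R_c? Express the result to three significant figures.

V ≈ 24.0 V

Total series resistance ΣR = 1.08 + 57.4 + 3.26 + 36.1 = 97.84 Ω.
R_{R_a..R_c} = 1.08 + 57.4 + 3.26 = 61.74 Ω.
By the voltage-divider rule, V = 38.1 × 61.74/97.84 = 24.04 V.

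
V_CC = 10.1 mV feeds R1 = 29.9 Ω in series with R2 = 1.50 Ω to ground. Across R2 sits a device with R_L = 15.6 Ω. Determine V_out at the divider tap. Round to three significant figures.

First combine the lower leg with the load: R2 ‖ R_L = 1.368 Ω.
Then V_out = V_CC · R2'/(R1 + R2') = 10.1 × 1.368/31.27 = 0.4420 mV.
(Unloaded it would be 0.482 mV; the load pulls it down.)

V_out ≈ 0.442 mV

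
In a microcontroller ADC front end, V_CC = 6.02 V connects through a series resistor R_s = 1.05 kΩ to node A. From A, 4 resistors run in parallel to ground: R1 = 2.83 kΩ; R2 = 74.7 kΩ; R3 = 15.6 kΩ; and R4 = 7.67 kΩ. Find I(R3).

Combine the parallel branches: R_p = (1/2.83 + 1/74.7 + 1/15.6 + 1/7.67)⁻¹ = 1.782 kΩ.
V_A by voltage divider: V_A = 6.02 × 1.782/(1.05 + 1.782) = 3.788 V.
I(R3) = V_A / R3 = 3.788/15.6 = 0.2428 mA.

I ≈ 0.243 mA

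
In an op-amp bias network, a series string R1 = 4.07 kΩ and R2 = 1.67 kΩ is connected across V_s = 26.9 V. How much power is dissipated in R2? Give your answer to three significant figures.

Series current I = V_s/ΣR = 26.9/5.740 = 4.686 mA.
P = I²R = 21.96 × 1.67 = 36.68 mW.

P ≈ 36.7 mW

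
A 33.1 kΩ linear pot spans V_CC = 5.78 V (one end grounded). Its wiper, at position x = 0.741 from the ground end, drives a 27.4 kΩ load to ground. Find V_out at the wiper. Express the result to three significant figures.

Lower segment x·R_p = 24.53 kΩ; upper segment (1−x)·R_p = 8.573 kΩ.
(x·R_p) ‖ R_L = 12.94 kΩ.
V_out = 5.78 × 12.94/(8.573 + 12.94) = 3.477 V.

V_out ≈ 3.48 V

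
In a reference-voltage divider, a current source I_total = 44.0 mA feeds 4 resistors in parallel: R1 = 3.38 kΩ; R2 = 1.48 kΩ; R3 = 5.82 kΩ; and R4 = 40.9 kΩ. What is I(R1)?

I ≈ 11.1 mA

ΣG = 1/3.38 + 1/1.48 + 1/5.82 + 1/40.9 = 1.168.
Current divider: I(R1) = I_total · G_k/ΣG = 44.0 × (0.2959/1.168) = 44.0 × 0.2533 = 11.15 mA.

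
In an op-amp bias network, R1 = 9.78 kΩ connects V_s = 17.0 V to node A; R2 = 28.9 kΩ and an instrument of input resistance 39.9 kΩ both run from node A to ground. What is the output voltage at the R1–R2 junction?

First combine the lower leg with the load: R2 ‖ R_L = 16.76 kΩ.
Then V_out = V_s · R2'/(R1 + R2') = 17.0 × 16.76/26.54 = 10.74 V.

V_out ≈ 10.7 V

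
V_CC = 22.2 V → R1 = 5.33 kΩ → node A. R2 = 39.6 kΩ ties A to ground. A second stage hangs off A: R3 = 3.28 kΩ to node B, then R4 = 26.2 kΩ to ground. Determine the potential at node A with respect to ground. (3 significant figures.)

Node A sees R2 in parallel with the series input of stage 2, R3 + R4 = 29.48 kΩ.
R2 ‖ (R3+R4) = 16.90 kΩ.
V_A = 22.2 × 16.90/(5.33 + 16.90) = 16.88 V.

V_A ≈ 16.9 V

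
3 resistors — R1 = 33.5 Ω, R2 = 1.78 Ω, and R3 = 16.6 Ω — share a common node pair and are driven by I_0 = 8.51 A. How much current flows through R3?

I ≈ 0.786 A

Conductances: ΣG = 1/33.5 + 1/1.78 + 1/16.6 = 0.6519 (1/Ω).
R3 takes the fraction G_k/ΣG = 0.06024/0.6519 = 0.09241, so I = 8.51 × 0.09241 = 0.7864 A.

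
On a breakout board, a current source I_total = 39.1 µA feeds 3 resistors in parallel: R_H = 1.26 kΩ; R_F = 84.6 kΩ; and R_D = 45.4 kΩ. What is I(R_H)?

Total conductance ΣG = 1/1.26 + 1/84.6 + 1/45.4 = 0.8275 (units of 1/kΩ).
By the current-divider rule, I = I_total · G_k/ΣG = 39.1 × 0.9591 = 37.50 µA.

I ≈ 37.5 µA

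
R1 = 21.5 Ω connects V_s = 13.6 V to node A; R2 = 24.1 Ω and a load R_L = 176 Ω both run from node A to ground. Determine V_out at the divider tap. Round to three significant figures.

First combine the lower leg with the load: R2 ‖ R_L = 21.20 Ω.
Then V_out = V_s · R2'/(R1 + R2') = 13.6 × 21.20/42.70 = 6.752 V.

V_out ≈ 6.75 V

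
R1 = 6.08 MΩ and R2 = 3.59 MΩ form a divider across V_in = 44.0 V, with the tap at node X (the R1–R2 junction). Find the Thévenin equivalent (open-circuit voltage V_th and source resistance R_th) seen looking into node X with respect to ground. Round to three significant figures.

V_th ≈ 16.3 V, R_th ≈ 2.26 MΩ

V_th is the unloaded tap voltage: V_in · R2/(R1+R2) = 44.0 × 0.3713 = 16.34 V.
With V_in suppressed (replaced by a short), R_th = R1 ‖ R2 = (6.080 × 3.59)/(6.080 + 3.59) = 2.257 MΩ.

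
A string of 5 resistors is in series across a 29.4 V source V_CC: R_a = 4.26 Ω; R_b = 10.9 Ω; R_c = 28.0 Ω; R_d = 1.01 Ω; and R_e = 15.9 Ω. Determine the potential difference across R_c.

Total series resistance ΣR = 4.26 + 10.9 + 28.0 + 1.01 + 15.9 = 60.07 Ω.
Voltage divider: V = V_CC · (28.00 / 60.07) = 29.4 × 0.4661 = 13.70 V.

V ≈ 13.7 V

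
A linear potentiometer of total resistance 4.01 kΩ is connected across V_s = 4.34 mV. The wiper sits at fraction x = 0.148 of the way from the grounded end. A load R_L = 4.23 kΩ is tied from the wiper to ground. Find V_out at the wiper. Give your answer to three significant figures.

Split the track: R_lower = x·R_p = 0.5935 kΩ, R_upper = (1−x)·R_p = 3.417 kΩ.
(x·R_p) ‖ R_L = 0.5205 kΩ.
Then V_out = V_s · 0.5205/(3.417 + 0.5205) = 0.5737 mV.

V_out ≈ 0.574 mV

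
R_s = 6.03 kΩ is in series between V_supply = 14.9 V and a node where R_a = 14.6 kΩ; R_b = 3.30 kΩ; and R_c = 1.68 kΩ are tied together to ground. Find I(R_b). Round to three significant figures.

I ≈ 0.661 mA

Equivalent of the parallel group: R_p = 1.034 kΩ.
V_A by voltage divider: V_A = 14.9 × 1.034/(6.03 + 1.034) = 2.182 V.
I(R_b) = V_A / R_b = 2.182/3.30 = 0.6611 mA.
(Check via current divider: I_total = 2.109 mA; share G_k/ΣG = 0.3134 → same result.)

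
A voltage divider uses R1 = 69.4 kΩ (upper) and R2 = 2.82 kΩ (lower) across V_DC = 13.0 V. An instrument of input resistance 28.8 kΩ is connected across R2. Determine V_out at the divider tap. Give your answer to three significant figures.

V_out ≈ 0.464 V

First combine the lower leg with the load: R2 ‖ R_L = 2.569 kΩ.
Voltage divider with the loaded lower leg: V_out = 13.0 × 2.569/(69.4 + 2.569) = 13.0 × 0.03569 = 0.4640 V.
(Unloaded it would be 0.508 V; the load pulls it down.)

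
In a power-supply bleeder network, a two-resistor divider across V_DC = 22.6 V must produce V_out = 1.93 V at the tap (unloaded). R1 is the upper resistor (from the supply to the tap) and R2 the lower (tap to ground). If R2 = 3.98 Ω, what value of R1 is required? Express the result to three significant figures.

R1 ≈ 42.6 Ω

Required fraction k = V_out/V_DC = 0.08540.
Rearranging, R1 = R2·(1−k)/k = 3.98 × 10.71 = 42.63 Ω.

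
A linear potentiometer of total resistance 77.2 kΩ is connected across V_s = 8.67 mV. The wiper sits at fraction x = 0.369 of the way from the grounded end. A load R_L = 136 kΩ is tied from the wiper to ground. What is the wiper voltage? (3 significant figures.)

Split the track: R_lower = x·R_p = 28.49 kΩ, R_upper = (1−x)·R_p = 48.71 kΩ.
(x·R_p) ‖ R_L = 23.55 kΩ.
Then V_out = V_s · 23.55/(48.71 + 23.55) = 2.826 mV.

V_out ≈ 2.83 mV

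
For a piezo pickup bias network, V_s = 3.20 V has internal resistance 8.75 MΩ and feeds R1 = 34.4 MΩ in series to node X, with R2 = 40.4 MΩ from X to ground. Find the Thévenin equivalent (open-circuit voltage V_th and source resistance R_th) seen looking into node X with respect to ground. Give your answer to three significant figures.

R1' = 8.75 + 34.4 = 43.15 MΩ (source resistance + R1).
Open-circuit (no load on X): V_th = V_s · R2/(R1' + R2) = 3.20 × 40.4/(43.15 + 40.4) = 1.547 V.
Zeroing V_s shorts the top of R1' to ground, so R_th = R1' ‖ R2 = 20.86 MΩ.

V_th ≈ 1.55 V, R_th ≈ 20.9 MΩ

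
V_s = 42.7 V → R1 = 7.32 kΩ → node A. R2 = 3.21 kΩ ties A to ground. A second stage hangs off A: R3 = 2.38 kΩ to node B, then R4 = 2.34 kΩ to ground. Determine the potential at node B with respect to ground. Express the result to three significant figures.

V_B ≈ 4.38 V

Node A sees R2 in parallel with the series input of stage 2, R3 + R4 = 4.720 kΩ.
R2 ‖ (R3+R4) = 1.911 kΩ.
So V_A = 42.7 × 0.2070 = 8.838 V.
V_B = V_A × 0.4958 = 4.382 V.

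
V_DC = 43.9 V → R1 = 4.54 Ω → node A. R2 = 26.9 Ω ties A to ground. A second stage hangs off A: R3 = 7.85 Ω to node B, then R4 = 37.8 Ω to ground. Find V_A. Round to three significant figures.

V_A ≈ 34.6 V

Node A sees R2 in parallel with the series input of stage 2, R3 + R4 = 45.65 Ω.
R2 ‖ (R3+R4) = 16.93 Ω.
V_A = 43.9 × 16.93/(4.54 + 16.93) = 34.62 V.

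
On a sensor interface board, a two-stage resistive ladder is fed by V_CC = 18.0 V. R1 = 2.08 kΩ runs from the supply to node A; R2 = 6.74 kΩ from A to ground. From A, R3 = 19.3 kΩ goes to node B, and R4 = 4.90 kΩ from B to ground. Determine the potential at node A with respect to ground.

V_A ≈ 12.9 V

Node A sees R2 in parallel with the series input of stage 2, R3 + R4 = 24.20 kΩ.
R2 ‖ (R3+R4) = 5.272 kΩ.
First divider: V_A = V_CC · 5.272/(2.08 + 5.272) = 12.91 V.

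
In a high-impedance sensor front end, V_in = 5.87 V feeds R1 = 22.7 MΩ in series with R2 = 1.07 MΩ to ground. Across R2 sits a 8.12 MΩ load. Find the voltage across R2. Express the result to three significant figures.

V_out ≈ 0.235 V

The load sits in parallel with R2, giving an effective lower resistance R2' = R2·R_L/(R2+R_L) = 0.9454 MΩ.
Then V_out = V_in · R2'/(R1 + R2') = 5.87 × 0.9454/23.65 = 0.2347 V.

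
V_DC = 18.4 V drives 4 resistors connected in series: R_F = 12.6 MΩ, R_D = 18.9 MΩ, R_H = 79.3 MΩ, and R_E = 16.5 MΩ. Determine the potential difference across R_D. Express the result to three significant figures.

Total series resistance ΣR = 12.6 + 18.9 + 79.3 + 16.5 = 127.3 MΩ.
Voltage divider: V = V_DC · (18.90 / 127.3) = 18.4 × 0.1485 = 2.732 V.

V ≈ 2.73 V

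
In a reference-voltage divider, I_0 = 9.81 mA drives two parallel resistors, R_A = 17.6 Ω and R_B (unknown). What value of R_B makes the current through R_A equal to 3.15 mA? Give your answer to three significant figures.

The fraction through R_A equals R_B/(R_A+R_B).
3.15/9.81 = R_B/(R_A + R_B) → R_B = R_A · (0.3211)/(1 − 0.3211) = 17.6 × 0.4730 = 8.324 Ω.

R_B ≈ 8.32 Ω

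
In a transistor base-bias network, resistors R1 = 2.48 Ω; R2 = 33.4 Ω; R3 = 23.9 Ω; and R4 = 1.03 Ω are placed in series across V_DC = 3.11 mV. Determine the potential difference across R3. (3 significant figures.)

Total series resistance ΣR = 2.48 + 33.4 + 23.9 + 1.03 = 60.81 Ω.
V = V_DC · R/ΣR = 3.11 × 0.3930 = 1.222 mV.

V ≈ 1.22 mV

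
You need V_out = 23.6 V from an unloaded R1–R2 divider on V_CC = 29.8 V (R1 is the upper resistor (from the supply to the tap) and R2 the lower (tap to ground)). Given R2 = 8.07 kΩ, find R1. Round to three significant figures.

R1 ≈ 2.12 kΩ

Required fraction k = V_out/V_CC = 0.7919.
Rearranging, R1 = R2·(1−k)/k = 8.07 × 0.2627 = 2.120 kΩ.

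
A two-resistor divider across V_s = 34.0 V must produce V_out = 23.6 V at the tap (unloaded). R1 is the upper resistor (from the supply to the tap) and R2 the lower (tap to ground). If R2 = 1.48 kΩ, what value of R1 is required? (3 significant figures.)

R1 ≈ 0.652 kΩ

The divider ratio is R2/(R1+R2) = 23.6/34.0 = 0.6941.
Rearranging, R1 = R2·(1−k)/k = 1.48 × 0.4407 = 0.6522 kΩ.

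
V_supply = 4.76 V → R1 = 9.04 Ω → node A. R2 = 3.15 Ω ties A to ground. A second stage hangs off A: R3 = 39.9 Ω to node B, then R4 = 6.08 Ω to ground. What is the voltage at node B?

The second stage (R3 + R4 = 45.98 Ω) loads node A in parallel with R2.
Effective lower resistance at A: R2 ‖ 45.98 = 2.948 Ω.
First divider: V_A = V_supply · 2.948/(9.04 + 2.948) = 1.171 V.
V_B = V_A × 0.1322 = 0.1548 V.

V_B ≈ 0.155 V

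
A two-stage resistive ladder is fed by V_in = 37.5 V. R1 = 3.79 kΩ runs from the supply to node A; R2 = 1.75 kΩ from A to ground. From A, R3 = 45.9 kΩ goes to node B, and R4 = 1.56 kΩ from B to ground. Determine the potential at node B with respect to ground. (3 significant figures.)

V_B ≈ 0.380 V

Looking into the second stage from A: R3 + R4 = 47.46 kΩ appears in parallel with R2.
Effective lower resistance at A: R2 ‖ 47.46 = 1.688 kΩ.
So V_A = 37.5 × 0.3081 = 11.55 V.
Then the unloaded second divider: V_B = V_A × R4/(R3+R4) = 11.55 × 0.03287 = 0.3798 V.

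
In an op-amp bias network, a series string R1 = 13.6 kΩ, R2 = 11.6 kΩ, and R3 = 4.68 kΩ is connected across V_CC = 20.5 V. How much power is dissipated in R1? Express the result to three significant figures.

P ≈ 6.40 mW

Series current I = V_CC/ΣR = 20.5/29.88 = 0.6861 mA.
P(R1) = I²·R1 = (0.6861)² × 13.6 = 6.402 mW.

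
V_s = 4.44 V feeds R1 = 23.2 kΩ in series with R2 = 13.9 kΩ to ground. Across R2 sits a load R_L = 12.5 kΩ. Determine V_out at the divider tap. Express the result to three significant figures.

V_out ≈ 0.981 V

R2 ‖ R_L = (13.9 × 12.5)/(13.9 + 12.5) = 6.581 kΩ.
Now apply the divider: V_out = 4.44 × 0.2210 = 0.9812 V.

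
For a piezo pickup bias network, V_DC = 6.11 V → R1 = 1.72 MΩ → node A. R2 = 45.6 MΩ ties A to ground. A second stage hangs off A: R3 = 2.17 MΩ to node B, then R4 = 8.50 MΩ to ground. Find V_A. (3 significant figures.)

Node A sees R2 in parallel with the series input of stage 2, R3 + R4 = 10.67 MΩ.
Effective lower resistance at A: R2 ‖ 10.67 = 8.647 MΩ.
First divider: V_A = V_DC · 8.647/(1.72 + 8.647) = 5.096 V.

V_A ≈ 5.10 V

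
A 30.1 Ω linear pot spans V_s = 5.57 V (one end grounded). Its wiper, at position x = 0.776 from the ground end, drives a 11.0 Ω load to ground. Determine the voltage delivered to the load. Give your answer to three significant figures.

Lower segment x·R_p = 23.36 Ω; upper segment (1−x)·R_p = 6.742 Ω.
(x·R_p) ‖ R_L = 7.478 Ω.
Then V_out = V_s · 7.478/(6.742 + 7.478) = 2.929 V.
(Unloaded: V_out = x·V_s = 4.32 V.)

V_out ≈ 2.93 V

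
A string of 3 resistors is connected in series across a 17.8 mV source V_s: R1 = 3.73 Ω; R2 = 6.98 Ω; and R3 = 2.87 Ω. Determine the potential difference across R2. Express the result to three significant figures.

Total series resistance ΣR = 3.73 + 6.98 + 2.87 = 13.58 Ω.
Voltage divider: V = V_s · (6.980 / 13.58) = 17.8 × 0.5140 = 9.149 mV.

V ≈ 9.15 mV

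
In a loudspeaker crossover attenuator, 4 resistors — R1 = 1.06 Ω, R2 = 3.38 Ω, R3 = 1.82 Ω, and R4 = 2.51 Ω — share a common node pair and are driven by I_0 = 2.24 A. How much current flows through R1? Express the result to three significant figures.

I ≈ 0.966 A

Total conductance ΣG = 1/1.06 + 1/3.38 + 1/1.82 + 1/2.51 = 2.187 (units of 1/Ω).
Current divider: I(R1) = I_0 · G_k/ΣG = 2.24 × (0.9434/2.187) = 2.24 × 0.4313 = 0.9662 A.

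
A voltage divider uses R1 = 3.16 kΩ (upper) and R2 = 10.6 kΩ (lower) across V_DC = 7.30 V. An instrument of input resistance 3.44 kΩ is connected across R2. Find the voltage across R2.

First combine the lower leg with the load: R2 ‖ R_L = 2.597 kΩ.
Voltage divider with the loaded lower leg: V_out = 7.30 × 2.597/(3.16 + 2.597) = 7.30 × 0.4511 = 3.293 V.

V_out ≈ 3.29 V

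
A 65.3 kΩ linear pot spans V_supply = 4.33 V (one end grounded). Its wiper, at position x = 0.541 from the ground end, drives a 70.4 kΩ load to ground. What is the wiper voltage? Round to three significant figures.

V_out ≈ 1.90 V

The pot divides into 29.97 kΩ above the wiper and 35.33 kΩ below.
Lower segment in parallel with the load: 35.33 ‖ 70.4 = 23.52 kΩ.
Then V_out = V_supply · 23.52/(29.97 + 23.52) = 1.904 V.
(Unloaded: V_out = x·V_supply = 2.34 V.)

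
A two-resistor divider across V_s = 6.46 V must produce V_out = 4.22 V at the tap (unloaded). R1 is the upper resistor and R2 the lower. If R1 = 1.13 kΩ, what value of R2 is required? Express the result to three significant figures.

R2 ≈ 2.13 kΩ

Required fraction k = V_out/V_s = 0.6533.
R2 = R1 · 0.6533/(1 − 0.6533) = 2.129 kΩ.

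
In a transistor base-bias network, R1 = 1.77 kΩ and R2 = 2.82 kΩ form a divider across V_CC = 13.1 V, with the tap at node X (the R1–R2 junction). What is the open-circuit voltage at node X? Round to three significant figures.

With X open, the divider is unloaded: V_th = 13.1 × 2.82/4.590 = 8.048 V.

V_th ≈ 8.05 V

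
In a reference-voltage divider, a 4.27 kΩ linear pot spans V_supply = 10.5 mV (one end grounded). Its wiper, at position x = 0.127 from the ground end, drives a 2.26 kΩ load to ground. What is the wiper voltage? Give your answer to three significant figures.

The pot divides into 3.728 kΩ above the wiper and 0.5423 kΩ below.
R_L loads the lower segment: effective lower R = 0.4373 kΩ.
Then V_out = V_supply · 0.4373/(3.728 + 0.4373) = 1.103 mV.

V_out ≈ 1.10 mV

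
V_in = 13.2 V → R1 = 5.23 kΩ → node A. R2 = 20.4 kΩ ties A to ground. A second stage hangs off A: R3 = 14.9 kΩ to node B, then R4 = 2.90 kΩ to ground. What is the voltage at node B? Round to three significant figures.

Looking into the second stage from A: R3 + R4 = 17.80 kΩ appears in parallel with R2.
R2 ‖ (R3+R4) = 9.506 kΩ.
First divider: V_A = V_in · 9.506/(5.23 + 9.506) = 8.515 V.
Then the unloaded second divider: V_B = V_A × R4/(R3+R4) = 8.515 × 0.1629 = 1.387 V.

V_B ≈ 1.39 V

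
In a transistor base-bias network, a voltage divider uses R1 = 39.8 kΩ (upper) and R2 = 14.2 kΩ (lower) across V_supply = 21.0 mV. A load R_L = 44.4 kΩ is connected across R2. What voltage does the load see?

V_out ≈ 4.47 mV

First combine the lower leg with the load: R2 ‖ R_L = 10.76 kΩ.
Voltage divider with the loaded lower leg: V_out = 21.0 × 10.76/(39.8 + 10.76) = 21.0 × 0.2128 = 4.469 mV.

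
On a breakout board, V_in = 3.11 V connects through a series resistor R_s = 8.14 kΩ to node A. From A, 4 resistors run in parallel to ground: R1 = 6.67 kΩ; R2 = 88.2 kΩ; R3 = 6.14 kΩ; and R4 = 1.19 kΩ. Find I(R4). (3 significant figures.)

I ≈ 0.249 mA

Parallel bank: R_p = 1/(1/6.67 + 1/88.2 + 1/6.14 + 1/1.19) = 0.8588 kΩ.
V_A = 3.11 × 0.8588/8.999 = 0.2968 V.
Branch current I = V_A/R4 = 0.2968/1.19 = 0.2494 mA.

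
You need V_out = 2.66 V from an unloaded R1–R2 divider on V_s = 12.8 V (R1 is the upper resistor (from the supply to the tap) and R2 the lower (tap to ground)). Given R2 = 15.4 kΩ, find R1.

The divider ratio is R2/(R1+R2) = 2.66/12.8 = 0.2078.
Rearranging, R1 = R2·(1−k)/k = 15.4 × 3.812 = 58.71 kΩ.

R1 ≈ 58.7 kΩ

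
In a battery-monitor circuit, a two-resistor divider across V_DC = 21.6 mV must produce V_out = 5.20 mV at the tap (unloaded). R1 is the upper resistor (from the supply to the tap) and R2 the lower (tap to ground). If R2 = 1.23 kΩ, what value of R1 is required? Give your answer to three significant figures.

Required fraction k = V_out/V_DC = 0.2407.
Rearranging, R1 = R2·(1−k)/k = 1.23 × 3.154 = 3.879 kΩ.

R1 ≈ 3.88 kΩ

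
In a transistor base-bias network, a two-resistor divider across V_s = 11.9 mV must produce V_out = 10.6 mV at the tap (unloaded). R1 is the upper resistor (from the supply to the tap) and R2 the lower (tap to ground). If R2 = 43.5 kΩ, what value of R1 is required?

R1 ≈ 5.33 kΩ

Required fraction k = V_out/V_s = 0.8908.
R1 = R2·(1/k − 1) = 43.5 × 0.1226 = 5.335 kΩ.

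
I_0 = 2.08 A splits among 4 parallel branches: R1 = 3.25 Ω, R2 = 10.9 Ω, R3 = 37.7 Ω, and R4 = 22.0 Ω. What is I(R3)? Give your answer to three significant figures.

I ≈ 0.117 A

Conductances: ΣG = 1/3.25 + 1/10.9 + 1/37.7 + 1/22.0 = 0.4714 (1/Ω).
R3 takes the fraction G_k/ΣG = 0.02653/0.4714 = 0.05627, so I = 2.08 × 0.05627 = 0.1170 A.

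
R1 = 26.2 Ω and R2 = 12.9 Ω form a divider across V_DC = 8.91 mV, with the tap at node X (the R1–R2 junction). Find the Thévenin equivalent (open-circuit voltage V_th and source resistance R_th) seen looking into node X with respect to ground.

Open-circuit (no load on X): V_th = V_DC · R2/(R1 + R2) = 8.91 × 12.9/(26.20 + 12.9) = 2.940 mV.
With V_DC suppressed (replaced by a short), R_th = R1 ‖ R2 = (26.20 × 12.9)/(26.20 + 12.9) = 8.644 Ω.

V_th ≈ 2.94 mV, R_th ≈ 8.64 Ω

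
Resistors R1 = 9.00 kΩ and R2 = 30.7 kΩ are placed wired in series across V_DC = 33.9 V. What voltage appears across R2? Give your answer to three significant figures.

ΣR = 9.00 + 30.7 = 39.70 kΩ.
By the voltage-divider rule, V = 33.9 × 30.70/39.70 = 26.21 V.

V ≈ 26.2 V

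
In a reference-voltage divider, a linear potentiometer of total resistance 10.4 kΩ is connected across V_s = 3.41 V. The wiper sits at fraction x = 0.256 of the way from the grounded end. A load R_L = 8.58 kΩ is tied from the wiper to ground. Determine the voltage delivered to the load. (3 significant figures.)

Lower segment x·R_p = 2.662 kΩ; upper segment (1−x)·R_p = 7.738 kΩ.
Lower segment in parallel with the load: 2.662 ‖ 8.58 = 2.032 kΩ.
Loaded-divider output: V_out = 3.41 × 0.2080 = 0.7092 V.
(Unloaded: V_out = x·V_s = 0.873 V.)

V_out ≈ 0.709 V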